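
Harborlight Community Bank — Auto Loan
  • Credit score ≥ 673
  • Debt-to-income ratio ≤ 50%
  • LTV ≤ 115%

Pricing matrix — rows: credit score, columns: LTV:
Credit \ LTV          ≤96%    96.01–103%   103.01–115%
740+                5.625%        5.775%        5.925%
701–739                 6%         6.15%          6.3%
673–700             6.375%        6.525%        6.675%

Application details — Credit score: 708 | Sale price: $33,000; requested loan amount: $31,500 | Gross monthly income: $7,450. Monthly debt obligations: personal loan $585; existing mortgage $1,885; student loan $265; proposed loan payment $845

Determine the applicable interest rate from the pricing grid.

Credit score 708 ≥ 673; Total monthly debts = (585 + 1,885 + 265 + 845) = 3,580. Debt-to-income = 3,580/7,450 = 48.1% — meets 50% limit
LTV: 31,500 ÷ 33,000 = 95.5%, within 115% cap
Score 708 is in the 701–739 band; LTV 95.5% is in the ≤96% band → 6%.

6%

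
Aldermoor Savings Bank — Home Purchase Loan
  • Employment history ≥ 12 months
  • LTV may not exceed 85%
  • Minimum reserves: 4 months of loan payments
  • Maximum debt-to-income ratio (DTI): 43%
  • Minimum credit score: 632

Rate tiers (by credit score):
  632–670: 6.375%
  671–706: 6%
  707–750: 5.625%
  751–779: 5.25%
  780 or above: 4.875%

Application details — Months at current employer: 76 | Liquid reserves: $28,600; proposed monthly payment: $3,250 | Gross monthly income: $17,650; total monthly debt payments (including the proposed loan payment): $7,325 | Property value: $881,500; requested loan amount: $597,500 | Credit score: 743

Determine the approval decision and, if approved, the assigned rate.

Approved at 5.625%

Credit score 743 ≥ 632 (meets minimum)
Employment 76 ≥ 12 months
DTI: 7,325 ÷ 17,650 = 41.5%, within the 43% cap
Loan-to-value = 597,500/881,500 = 67.8% — pass (85% max)
Liquid reserves cover 28,600/3,250 = 8.8 months — ≥ 4 required
All requirements met. Score 743 falls in the 707–750 tier → 5.625%.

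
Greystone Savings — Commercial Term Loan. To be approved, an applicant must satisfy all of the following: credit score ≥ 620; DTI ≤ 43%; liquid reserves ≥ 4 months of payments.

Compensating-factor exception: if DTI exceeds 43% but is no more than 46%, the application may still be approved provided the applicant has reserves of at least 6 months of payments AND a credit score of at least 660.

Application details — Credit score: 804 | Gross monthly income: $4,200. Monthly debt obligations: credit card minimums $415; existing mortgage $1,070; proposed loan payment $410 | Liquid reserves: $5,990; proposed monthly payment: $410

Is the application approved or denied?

Credit score 804 ≥ 620 (meets base)
Total debts = (415 + 1,070 + 410) = 1,895. DTI: 1,895 ÷ 4,200 = 45.1%, over the 43% base limit.
Liquid reserves cover 5,990/410 = 14.6 months — ≥ 4 required
45.1% falls in the override range (43%–46%), so the compensating-factor test applies.
Override check — reserves: 14.6 mo (ok); score: 804 (ok).
Both override conditions satisfied; DTI exception granted.

Approved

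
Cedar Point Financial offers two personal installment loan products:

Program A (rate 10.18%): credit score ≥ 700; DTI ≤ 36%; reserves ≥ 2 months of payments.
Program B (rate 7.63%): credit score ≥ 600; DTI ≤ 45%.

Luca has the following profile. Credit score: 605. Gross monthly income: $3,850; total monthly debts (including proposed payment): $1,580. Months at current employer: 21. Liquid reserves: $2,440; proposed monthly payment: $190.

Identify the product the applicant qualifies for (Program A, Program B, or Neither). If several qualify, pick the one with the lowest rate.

DTI = 1,580/3,850 = 41%.
Reserves = 2,440/190 = 12.8 months.
Program A: score 605 < 700; DTI 41% > 36%; reserves 12.8 ≥ 2 mo → does not qualify.
Program B: score 605 ≥ 600; DTI 41% ≤ 45% → qualifies.

Program B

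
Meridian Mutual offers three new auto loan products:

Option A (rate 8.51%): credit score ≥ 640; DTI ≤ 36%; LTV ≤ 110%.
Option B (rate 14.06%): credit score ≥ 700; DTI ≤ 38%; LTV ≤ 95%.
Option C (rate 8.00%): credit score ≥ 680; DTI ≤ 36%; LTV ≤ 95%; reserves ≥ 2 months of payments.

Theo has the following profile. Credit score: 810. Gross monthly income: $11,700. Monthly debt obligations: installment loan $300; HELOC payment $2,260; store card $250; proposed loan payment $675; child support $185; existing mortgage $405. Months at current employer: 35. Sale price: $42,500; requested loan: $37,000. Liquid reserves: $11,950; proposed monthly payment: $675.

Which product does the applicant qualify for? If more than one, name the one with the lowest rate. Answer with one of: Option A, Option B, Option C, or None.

Option C

Total debts = (300 + 2,260 + 250 + 675 + 185 + 405) = 4,075; DTI = 4,075/11,700 = 34.8%.
LTV = 37,000/42,500 = 87.1%.
Reserves = 11,950/675 = 17.7 months.
Option A: score 810 ≥ 640; DTI 34.8% ≤ 36%; LTV 87.1% ≤ 110% → qualifies.
Option B: score 810 ≥ 700; DTI 34.8% ≤ 38%; LTV 87.1% ≤ 95% → qualifies.
Option C: score 810 ≥ 680; DTI 34.8% ≤ 36%; LTV 87.1% ≤ 95%; reserves 17.7 ≥ 2 mo → qualifies.
Qualifying: Option A, Option B, Option C. Lowest rate is 8.00% → Option C.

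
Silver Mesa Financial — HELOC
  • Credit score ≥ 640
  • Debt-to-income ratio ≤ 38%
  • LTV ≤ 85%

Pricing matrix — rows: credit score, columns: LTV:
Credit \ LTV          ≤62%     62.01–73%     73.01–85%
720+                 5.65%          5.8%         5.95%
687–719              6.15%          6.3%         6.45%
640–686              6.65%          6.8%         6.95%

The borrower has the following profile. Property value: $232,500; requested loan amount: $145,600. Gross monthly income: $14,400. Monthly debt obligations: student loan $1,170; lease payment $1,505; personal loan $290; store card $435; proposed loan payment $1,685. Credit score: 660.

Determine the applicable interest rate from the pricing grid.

Credit score 660 ≥ 640; Total monthly debts = (1,170 + 1,505 + 290 + 435 + 1,685) = 5,085. Debt-to-income = 5,085/14,400 = 35.3% — meets 38% limit
LTV: 145,600 ÷ 232,500 = 62.6%, within 85% cap
Row: 660 falls in 640–686. Column: 62.6% falls in 62.01–73%. Rate = 6.8%.

6.8%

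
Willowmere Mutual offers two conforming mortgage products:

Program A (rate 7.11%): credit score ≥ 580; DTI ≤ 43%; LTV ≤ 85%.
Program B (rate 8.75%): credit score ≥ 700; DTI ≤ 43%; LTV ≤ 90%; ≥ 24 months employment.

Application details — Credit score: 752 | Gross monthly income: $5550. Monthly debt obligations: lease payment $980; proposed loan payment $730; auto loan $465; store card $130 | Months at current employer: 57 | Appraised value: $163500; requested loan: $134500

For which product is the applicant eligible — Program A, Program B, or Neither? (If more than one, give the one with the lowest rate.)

Total debts = (980 + 730 + 465 + 130) = 2,305; DTI = 2,305/5,550 = 41.5%.
LTV = 134,500/163,500 = 82.3%.
Program A: score 752 ≥ 580; DTI 41.5% ≤ 43%; LTV 82.3% ≤ 85% → qualifies.
Program B: score 752 ≥ 700; DTI 41.5% ≤ 43%; LTV 82.3% ≤ 90%; employment 57 ≥ 24 mo → qualifies.
Qualifying: Program A, Program B. Lowest rate is 7.11% → Program A.

Program A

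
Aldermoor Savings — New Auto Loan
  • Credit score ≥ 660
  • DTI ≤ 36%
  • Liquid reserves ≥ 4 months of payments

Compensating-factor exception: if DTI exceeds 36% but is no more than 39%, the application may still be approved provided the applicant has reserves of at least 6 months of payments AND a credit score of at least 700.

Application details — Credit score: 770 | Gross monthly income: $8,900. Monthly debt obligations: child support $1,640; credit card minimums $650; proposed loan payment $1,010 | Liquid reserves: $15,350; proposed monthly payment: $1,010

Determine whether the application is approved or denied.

Credit score 770 ≥ 660 (meets base)
Total debts = (1,640 + 650 + 1,010) = 3,300. DTI: 3,300 ÷ 8,900 = 37.1%, over the 36% base limit.
Liquid reserves cover 15,350/1,010 = 15.2 months — ≥ 4 required
37.1% falls in the override range (36%–39%), so the compensating-factor test applies.
Override check — reserves: 15.2 mo (ok); score: 770 (ok).
Both compensating conditions met → exception applies.

Approved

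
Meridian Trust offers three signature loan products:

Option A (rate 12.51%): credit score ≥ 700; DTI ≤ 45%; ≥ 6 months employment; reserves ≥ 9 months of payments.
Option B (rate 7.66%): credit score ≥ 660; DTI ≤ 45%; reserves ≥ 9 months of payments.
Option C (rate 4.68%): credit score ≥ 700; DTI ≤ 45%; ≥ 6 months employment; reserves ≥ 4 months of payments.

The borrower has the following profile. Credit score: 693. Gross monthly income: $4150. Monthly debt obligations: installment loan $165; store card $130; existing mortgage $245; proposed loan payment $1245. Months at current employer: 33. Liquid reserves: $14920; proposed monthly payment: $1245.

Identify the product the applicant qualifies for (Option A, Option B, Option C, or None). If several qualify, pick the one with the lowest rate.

Option B

Total debts = (165 + 130 + 245 + 1,245) = 1,785; DTI = 1,785/4,150 = 43%.
Reserves = 14,920/1,245 = 12.0 months.
Option A: score 693 < 700; DTI 43% ≤ 45%; employment 33 ≥ 6 mo; reserves 12.0 ≥ 9 mo → does not qualify.
Option B: score 693 ≥ 660; DTI 43% ≤ 45%; reserves 12.0 ≥ 9 mo → qualifies.
Option C: score 693 < 700; DTI 43% ≤ 45%; employment 33 ≥ 6 mo; reserves 12.0 ≥ 4 mo → does not qualify.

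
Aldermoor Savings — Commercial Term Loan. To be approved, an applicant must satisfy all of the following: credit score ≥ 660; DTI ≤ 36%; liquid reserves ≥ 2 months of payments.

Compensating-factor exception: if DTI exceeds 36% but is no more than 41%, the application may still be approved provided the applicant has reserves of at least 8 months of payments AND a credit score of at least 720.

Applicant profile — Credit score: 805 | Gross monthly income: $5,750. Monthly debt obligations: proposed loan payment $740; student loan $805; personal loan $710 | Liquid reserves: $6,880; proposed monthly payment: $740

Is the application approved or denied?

Credit score 805 ≥ 660 (meets base)
Total debts = (740 + 805 + 710) = 2,255. DTI = 2,255/5,750 = 39.2% > 36% — standard DTI limit exceeded.
Reserves = 6,880/740 = 9.3 months ≥ 2
39.2% falls in the override range (36%–41%), so the compensating-factor test applies.
Override check — reserves: 9.3 mo (ok); score: 805 (ok).
Both compensating conditions met → exception applies.

Approved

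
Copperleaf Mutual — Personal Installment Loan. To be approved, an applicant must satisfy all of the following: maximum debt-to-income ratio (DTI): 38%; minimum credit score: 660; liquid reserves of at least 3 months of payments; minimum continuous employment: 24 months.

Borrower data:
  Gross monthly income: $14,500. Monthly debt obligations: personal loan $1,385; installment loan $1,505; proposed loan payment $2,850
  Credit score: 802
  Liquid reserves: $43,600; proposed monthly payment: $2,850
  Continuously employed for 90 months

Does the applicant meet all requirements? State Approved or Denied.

Total monthly debts = (1,385 + 1,505 + 2,850) = 5,740. DTI = 5,740/14,500 = 39.6% > 38%
Credit score 802 ≥ 660 (meets)
Reserves = 43,600/2,850 = 15.3 months ≥ 3
Employment 90 ≥ 24 months
Fails on DTI.

Denied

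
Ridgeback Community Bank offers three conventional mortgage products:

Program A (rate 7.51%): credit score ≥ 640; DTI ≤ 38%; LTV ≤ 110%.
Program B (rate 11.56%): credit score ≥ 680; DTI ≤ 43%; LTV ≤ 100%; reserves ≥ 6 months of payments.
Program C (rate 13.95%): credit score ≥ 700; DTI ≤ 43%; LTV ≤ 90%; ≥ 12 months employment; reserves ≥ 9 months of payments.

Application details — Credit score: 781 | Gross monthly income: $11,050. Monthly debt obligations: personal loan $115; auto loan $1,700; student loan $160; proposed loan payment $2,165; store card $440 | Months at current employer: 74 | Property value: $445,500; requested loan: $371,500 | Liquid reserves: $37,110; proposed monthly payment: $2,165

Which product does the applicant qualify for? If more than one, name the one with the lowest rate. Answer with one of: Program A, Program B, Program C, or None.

Program B

Total debts = (115 + 1,700 + 160 + 2,165 + 440) = 4,580; DTI = 4,580/11,050 = 41.4%.
LTV = 371,500/445,500 = 83.4%.
Reserves = 37,110/2,165 = 17.1 months.
Program A: score 781 ≥ 640; DTI 41.4% > 38%; LTV 83.4% ≤ 110% → does not qualify.
Program B: score 781 ≥ 680; DTI 41.4% ≤ 43%; LTV 83.4% ≤ 100%; reserves 17.1 ≥ 6 mo → qualifies.
Program C: score 781 ≥ 700; DTI 41.4% ≤ 43%; LTV 83.4% ≤ 90%; employment 74 ≥ 12 mo; reserves 17.1 ≥ 9 mo → qualifies.
Qualifying: Program B, Program C. Lowest rate is 11.56% → Program B.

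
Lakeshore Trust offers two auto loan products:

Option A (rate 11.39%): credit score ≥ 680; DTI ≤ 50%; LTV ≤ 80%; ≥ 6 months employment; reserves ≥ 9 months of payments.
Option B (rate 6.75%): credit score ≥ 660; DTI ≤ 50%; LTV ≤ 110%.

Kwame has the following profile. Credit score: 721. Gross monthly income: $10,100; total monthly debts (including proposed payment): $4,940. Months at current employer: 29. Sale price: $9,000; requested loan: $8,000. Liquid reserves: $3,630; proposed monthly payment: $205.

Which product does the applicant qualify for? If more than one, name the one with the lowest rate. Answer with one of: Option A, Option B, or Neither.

Option B

DTI = 4,940/10,100 = 48.9%.
LTV = 8,000/9,000 = 88.9%.
Reserves = 3,630/205 = 17.7 months.
Option A: score 721 ≥ 680; DTI 48.9% ≤ 50%; LTV 88.9% > 80%; employment 29 ≥ 6 mo; reserves 17.7 ≥ 9 mo → does not qualify.
Option B: score 721 ≥ 660; DTI 48.9% ≤ 50%; LTV 88.9% ≤ 110% → qualifies.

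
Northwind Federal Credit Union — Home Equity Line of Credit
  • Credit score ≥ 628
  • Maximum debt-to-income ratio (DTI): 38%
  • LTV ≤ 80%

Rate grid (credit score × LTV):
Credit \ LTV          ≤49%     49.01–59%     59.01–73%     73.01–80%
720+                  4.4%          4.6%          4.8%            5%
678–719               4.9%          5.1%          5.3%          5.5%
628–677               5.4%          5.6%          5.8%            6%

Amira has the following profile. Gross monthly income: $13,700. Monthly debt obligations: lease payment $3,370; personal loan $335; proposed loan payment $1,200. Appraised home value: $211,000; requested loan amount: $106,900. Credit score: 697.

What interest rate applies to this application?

Credit score 697 ≥ 628; Total monthly debts = (3,370 + 335 + 1,200) = 4,905. Debt-to-income = 4,905/13,700 = 35.8% — meets 38% limit
Loan-to-value = 106,900/211,000 = 50.7% — pass (80% max)
Row: 697 falls in 678–719. Column: 50.7% falls in 49.01–59%. Rate = 5.1%.

5.1%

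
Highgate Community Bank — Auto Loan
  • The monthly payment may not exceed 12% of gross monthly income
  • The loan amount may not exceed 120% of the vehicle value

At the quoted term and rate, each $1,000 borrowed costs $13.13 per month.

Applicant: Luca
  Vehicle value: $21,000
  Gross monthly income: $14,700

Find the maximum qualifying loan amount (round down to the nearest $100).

Payment cap: 12% × $14,700 = $1,764/month.
At $13.13 per $1,000, that supports 1,764/13.13 × 1,000 ≈ $134,348 → $134,300.
LTV cap: 120% × $21,000 = $25,200 → $25,200.
Binding constraint: loan-to-value.

$25,200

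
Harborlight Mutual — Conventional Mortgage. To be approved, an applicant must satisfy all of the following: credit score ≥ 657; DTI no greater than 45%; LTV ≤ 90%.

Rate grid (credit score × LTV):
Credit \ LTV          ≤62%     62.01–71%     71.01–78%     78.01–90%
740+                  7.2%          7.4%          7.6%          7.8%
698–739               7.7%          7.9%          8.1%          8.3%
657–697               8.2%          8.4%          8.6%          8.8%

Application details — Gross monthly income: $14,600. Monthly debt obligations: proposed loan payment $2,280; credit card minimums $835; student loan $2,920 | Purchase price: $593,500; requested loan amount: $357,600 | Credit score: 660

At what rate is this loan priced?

Credit score 660 ≥ 657; Total monthly debts = (2,280 + 835 + 2,920) = 6,035. Debt-to-income = 6,035/14,600 = 41.3% — meets 45% limit
LTV = 357,600/593,500 = 60.3% ≤ 90%
Score 660 is in the 657–697 band; LTV 60.3% is in the ≤62% band → 8.2%.

8.2%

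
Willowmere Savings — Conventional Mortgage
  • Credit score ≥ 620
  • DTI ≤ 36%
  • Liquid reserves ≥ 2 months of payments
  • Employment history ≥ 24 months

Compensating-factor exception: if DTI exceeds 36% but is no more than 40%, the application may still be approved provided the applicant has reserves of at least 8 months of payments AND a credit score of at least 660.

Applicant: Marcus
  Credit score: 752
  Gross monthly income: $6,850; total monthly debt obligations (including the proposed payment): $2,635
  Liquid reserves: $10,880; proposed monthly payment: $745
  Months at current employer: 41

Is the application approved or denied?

Approved

Credit score 752 ≥ 620 (meets base)
DTI = 2,635/6,850 = 38.5% > 36% — standard DTI limit exceeded.
Reserves = 10,880/745 = 14.6 months ≥ 2
Employment 41 ≥ 24 months
38.5% falls in the override range (36%–40%), so the compensating-factor test applies.
Reserves 14.6 ≥ 8 months; credit score 752 ≥ 660.
Both compensating conditions met → exception applies.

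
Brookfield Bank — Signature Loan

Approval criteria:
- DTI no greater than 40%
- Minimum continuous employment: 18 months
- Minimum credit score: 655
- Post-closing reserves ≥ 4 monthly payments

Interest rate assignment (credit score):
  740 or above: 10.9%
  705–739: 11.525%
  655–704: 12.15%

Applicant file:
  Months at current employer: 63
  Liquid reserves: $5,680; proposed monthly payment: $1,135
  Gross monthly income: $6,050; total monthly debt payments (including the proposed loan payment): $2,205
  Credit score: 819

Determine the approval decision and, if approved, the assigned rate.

Credit score 819 ≥ 655 (meets minimum)
DTI = 2,205/6,050 = 36.4% ≤ 40%
Employment 63 ≥ 18 months
Reserves: 5,680 ÷ 1,135 = 5.0 months (meets 4-month minimum)
All requirements met. Score 819 falls in the 740 or above tier → 10.9%.

Approved at 10.9%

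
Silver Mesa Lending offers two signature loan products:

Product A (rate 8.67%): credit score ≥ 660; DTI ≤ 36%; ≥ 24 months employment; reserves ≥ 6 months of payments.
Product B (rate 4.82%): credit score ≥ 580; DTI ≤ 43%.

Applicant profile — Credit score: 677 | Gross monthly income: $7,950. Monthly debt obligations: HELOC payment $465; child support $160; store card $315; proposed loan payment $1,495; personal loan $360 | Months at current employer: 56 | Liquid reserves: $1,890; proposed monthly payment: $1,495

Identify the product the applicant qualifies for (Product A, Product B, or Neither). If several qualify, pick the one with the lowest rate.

Total debts = (465 + 160 + 315 + 1,495 + 360) = 2,795; DTI = 2,795/7,950 = 35.2%.
Reserves = 1,890/1,495 = 1.3 months.
Product A: score 677 ≥ 660; DTI 35.2% ≤ 36%; employment 56 ≥ 24 mo; reserves 1.3 < 6 mo → does not qualify.
Product B: score 677 ≥ 580; DTI 35.2% ≤ 43% → qualifies.

Product B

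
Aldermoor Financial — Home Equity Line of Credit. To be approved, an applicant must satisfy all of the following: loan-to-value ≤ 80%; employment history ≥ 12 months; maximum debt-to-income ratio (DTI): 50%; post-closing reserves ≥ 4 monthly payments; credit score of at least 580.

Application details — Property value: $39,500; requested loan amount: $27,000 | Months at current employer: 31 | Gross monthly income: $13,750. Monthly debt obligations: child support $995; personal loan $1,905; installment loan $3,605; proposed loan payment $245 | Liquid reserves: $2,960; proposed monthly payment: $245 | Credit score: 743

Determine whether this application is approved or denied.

Approved

LTV: 27,000 ÷ 39,500 = 68.4%, within 80% cap
Employment 31 ≥ 12 months
Total monthly debts = (995 + 1,905 + 3,605 + 245) = 6,750. Debt-to-income = 6,750/13,750 = 49.1% — meets 50% limit
Liquid reserves cover 2,960/245 = 12.1 months — ≥ 4 required
Credit score 743 ≥ 580 (meets)
All criteria satisfied.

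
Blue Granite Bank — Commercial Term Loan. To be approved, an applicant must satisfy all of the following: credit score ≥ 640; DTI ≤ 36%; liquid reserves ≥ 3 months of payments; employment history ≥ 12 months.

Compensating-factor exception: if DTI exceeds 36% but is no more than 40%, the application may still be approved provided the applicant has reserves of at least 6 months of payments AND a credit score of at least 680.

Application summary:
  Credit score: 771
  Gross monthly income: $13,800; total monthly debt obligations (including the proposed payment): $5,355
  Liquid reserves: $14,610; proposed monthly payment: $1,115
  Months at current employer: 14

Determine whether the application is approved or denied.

Approved

Credit score 771 ≥ 640 (meets base)
DTI = 5,355/13,800 = 38.8% > 36% — standard DTI limit exceeded.
Liquid reserves cover 14,610/1,115 = 13.1 months — ≥ 3 required
Employment 14 ≥ 12 months
38.8% falls in the override range (36%–40%), so the compensating-factor test applies.
Override check — reserves: 13.1 mo (ok); score: 771 (ok).
Both override conditions satisfied; DTI exception granted.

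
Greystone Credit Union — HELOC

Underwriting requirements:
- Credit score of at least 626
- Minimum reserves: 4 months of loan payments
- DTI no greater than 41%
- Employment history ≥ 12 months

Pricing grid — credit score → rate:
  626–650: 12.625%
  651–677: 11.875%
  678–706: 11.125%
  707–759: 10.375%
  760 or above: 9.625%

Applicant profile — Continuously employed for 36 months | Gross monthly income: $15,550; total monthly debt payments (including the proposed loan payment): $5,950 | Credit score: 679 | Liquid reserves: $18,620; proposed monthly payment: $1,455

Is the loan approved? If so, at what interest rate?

Approved at 11.125%

Credit score 679 ≥ 626 (meets minimum)
Reserves: 18,620 ÷ 1,455 = 12.8 months (meets 4-month minimum)
Employment 36 ≥ 12 months
Debt-to-income = 5,950/15,550 = 38.3% — meets 41% limit
All requirements met. Score 679 falls in the 678–706 tier → 11.125%.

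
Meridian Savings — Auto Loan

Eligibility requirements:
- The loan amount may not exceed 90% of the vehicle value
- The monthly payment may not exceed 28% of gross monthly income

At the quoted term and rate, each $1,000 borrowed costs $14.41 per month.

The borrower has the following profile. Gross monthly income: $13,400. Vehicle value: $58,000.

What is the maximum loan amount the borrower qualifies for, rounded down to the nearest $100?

Payment cap: 28% × $13,400 = $3,752/month.
At $14.41 per $1,000, that supports 3,752/14.41 × 1,000 ≈ $260,374 → $260,300.
LTV cap: 90% × $58,000 = $52,200 → $52,200.
Binding constraint: loan-to-value.

$52,200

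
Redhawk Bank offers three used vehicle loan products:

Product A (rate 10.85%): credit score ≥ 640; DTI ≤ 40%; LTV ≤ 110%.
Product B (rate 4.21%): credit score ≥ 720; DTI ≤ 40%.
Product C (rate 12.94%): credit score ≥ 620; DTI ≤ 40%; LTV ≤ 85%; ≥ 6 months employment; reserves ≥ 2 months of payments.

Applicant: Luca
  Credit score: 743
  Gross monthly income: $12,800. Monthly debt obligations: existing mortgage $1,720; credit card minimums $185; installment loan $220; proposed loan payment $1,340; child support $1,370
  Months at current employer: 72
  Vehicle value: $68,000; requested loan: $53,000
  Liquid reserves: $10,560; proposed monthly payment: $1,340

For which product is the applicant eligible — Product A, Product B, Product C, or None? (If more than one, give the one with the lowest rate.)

Total debts = (1,720 + 185 + 220 + 1,340 + 1,370) = 4,835; DTI = 4,835/12,800 = 37.8%.
LTV = 53,000/68,000 = 77.9%.
Reserves = 10,560/1,340 = 7.9 months.
Product A: score 743 ≥ 640; DTI 37.8% ≤ 40%; LTV 77.9% ≤ 110% → qualifies.
Product B: score 743 ≥ 720; DTI 37.8% ≤ 40% → qualifies.
Product C: score 743 ≥ 620; DTI 37.8% ≤ 40%; LTV 77.9% ≤ 85%; employment 72 ≥ 6 mo; reserves 7.9 ≥ 2 mo → qualifies.
Qualifying: Product A, Product B, Product C. Lowest rate is 4.21% → Product B.

Product B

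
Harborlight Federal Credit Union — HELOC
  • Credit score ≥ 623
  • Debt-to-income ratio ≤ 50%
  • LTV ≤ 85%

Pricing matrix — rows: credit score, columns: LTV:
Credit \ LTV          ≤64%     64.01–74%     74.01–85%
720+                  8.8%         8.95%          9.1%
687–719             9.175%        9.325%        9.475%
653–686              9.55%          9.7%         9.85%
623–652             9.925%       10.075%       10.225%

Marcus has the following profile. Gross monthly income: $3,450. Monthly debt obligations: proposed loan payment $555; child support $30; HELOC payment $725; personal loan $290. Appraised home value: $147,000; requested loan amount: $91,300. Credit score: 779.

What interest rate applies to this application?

Credit score 779 ≥ 623; Total monthly debts = (555 + 30 + 725 + 290) = 1,600. Debt-to-income = 1,600/3,450 = 46.4% — meets 50% limit
LTV = 91,300/147,000 = 62.1% ≤ 85%
Row: 779 falls in 720+. Column: 62.1% falls in ≤64%. Rate = 8.8%.

8.8%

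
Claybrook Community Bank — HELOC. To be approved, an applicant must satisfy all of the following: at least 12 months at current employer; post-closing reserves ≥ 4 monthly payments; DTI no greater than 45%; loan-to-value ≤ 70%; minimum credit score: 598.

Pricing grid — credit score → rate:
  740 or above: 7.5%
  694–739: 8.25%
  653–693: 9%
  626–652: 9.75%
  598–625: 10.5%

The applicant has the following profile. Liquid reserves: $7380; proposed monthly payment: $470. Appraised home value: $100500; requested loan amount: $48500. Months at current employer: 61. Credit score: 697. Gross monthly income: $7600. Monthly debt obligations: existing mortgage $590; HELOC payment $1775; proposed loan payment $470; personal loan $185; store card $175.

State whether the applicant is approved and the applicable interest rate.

Credit score 697 ≥ 598 (meets minimum)
Total monthly debts = (590 + 1,775 + 470 + 185 + 175) = 3,195. DTI: 3,195 ÷ 7,600 = 42%, within the 45% cap
Employment 61 ≥ 12 months
Reserves: 7,380 ÷ 470 = 15.7 months (meets 4-month minimum)
LTV: 48,500 ÷ 100,500 = 48.3%, within 70% cap
All requirements met. Score 697 falls in the 694–739 tier → 8.25%.

Approved at 8.25%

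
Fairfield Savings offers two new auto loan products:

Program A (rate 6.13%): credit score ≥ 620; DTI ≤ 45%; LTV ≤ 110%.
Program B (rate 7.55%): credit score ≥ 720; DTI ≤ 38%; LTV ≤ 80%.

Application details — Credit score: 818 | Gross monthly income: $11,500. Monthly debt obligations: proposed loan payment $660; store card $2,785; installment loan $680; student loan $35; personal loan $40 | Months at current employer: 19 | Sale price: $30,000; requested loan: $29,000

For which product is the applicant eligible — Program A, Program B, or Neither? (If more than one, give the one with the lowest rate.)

Total debts = (660 + 2,785 + 680 + 35 + 40) = 4,200; DTI = 4,200/11,500 = 36.5%.
LTV = 29,000/30,000 = 96.7%.
Program A: score 818 ≥ 620; DTI 36.5% ≤ 45%; LTV 96.7% ≤ 110% → qualifies.
Program B: score 818 ≥ 720; DTI 36.5% ≤ 38%; LTV 96.7% > 80% → does not qualify.

Program A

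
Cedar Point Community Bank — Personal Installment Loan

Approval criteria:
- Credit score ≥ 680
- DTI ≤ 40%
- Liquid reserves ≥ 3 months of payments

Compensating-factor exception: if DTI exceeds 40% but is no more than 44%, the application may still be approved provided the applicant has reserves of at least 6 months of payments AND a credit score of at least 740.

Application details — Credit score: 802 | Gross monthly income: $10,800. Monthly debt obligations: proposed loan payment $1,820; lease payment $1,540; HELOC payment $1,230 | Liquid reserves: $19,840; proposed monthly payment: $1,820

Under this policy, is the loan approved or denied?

Credit score 802 ≥ 680 (meets base)
Total debts = (1,820 + 1,540 + 1,230) = 4,590. DTI = 4,590/10,800 = 42.5% > 40% — standard DTI limit exceeded.
Reserves = 19,840/1,820 = 10.9 months ≥ 3
42.5% falls in the override range (40%–44%), so the compensating-factor test applies.
Reserves 10.9 ≥ 6 months; credit score 802 ≥ 740.
Both compensating conditions met → exception applies.

Approved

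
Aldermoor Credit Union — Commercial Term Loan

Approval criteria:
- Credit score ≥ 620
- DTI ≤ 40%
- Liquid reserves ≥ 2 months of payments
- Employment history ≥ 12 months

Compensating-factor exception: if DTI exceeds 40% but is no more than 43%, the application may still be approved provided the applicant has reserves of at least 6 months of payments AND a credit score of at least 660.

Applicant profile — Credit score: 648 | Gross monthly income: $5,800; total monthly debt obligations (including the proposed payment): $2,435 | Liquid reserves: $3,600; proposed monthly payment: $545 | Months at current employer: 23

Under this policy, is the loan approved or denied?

Credit score 648 ≥ 620 (meets base)
DTI: 2,435 ÷ 5,800 = 42%, over the 40% base limit.
Reserves: 3,600 ÷ 545 = 6.6 months (meets 2-month minimum)
Employment 23 ≥ 12 months
42% falls in the override range (40%–43%), so the compensating-factor test applies.
Override check — reserves: 6.6 mo (ok); score: 648 (below 660).
Compensating-factor requirement not fully met.

Denied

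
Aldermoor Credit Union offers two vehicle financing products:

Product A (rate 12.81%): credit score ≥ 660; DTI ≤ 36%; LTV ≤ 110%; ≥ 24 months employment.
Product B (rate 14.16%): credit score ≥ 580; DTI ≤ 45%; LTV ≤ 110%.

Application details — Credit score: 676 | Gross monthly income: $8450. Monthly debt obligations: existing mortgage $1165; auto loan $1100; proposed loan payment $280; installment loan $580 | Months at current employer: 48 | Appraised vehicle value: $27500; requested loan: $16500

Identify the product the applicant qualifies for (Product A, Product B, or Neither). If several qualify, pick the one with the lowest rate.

Total debts = (1,165 + 1,100 + 280 + 580) = 3,125; DTI = 3,125/8,450 = 37%.
LTV = 16,500/27,500 = 60%.
Product A: score 676 ≥ 660; DTI 37% > 36%; LTV 60% ≤ 110%; employment 48 ≥ 24 mo → does not qualify.
Product B: score 676 ≥ 580; DTI 37% ≤ 45%; LTV 60% ≤ 110% → qualifies.

Product B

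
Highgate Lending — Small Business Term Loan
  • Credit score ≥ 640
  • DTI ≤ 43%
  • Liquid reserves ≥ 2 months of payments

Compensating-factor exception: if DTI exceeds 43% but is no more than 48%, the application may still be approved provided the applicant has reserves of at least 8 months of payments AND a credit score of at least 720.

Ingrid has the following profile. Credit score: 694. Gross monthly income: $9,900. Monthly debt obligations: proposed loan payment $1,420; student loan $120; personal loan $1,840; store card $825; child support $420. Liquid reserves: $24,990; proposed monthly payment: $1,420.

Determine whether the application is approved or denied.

Credit score 694 ≥ 640 (meets base)
Total debts = (1,420 + 120 + 1,840 + 825 + 420) = 4,625. DTI = 4,625/9,900 = 46.7% > 43% — standard DTI limit exceeded.
Reserves: 24,990 ÷ 1,420 = 17.6 months (meets 2-month minimum)
46.7% falls in the override range (43%–48%), so the compensating-factor test applies.
Reserves 17.6 ≥ 8 months; credit score 694 < 720.
Override conditions not both satisfied; exception does not apply.

Denied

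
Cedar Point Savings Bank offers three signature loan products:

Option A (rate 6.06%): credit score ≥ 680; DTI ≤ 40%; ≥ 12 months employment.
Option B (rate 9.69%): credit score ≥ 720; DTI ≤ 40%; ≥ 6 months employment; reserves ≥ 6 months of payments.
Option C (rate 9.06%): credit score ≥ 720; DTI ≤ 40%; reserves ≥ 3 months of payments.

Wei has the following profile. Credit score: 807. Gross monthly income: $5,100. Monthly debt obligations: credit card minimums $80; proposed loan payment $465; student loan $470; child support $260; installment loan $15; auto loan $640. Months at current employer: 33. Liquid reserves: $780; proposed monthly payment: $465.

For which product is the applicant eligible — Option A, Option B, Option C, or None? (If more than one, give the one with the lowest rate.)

Total debts = (80 + 465 + 470 + 260 + 15 + 640) = 1,930; DTI = 1,930/5,100 = 37.8%.
Reserves = 780/465 = 1.7 months.
Option A: score 807 ≥ 680; DTI 37.8% ≤ 40%; employment 33 ≥ 12 mo → qualifies.
Option B: score 807 ≥ 720; DTI 37.8% ≤ 40%; employment 33 ≥ 6 mo; reserves 1.7 < 6 mo → does not qualify.
Option C: score 807 ≥ 720; DTI 37.8% ≤ 40%; reserves 1.7 < 3 mo → does not qualify.

Option A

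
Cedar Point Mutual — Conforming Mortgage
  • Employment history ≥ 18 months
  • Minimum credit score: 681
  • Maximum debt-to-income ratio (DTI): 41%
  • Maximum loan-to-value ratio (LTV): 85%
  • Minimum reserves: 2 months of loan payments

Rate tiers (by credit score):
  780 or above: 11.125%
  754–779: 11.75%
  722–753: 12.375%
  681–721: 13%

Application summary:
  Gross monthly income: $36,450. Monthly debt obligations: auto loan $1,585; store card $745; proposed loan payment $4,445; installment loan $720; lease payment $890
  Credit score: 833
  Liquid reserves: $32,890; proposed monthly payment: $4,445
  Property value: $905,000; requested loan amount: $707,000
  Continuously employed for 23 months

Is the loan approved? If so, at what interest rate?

Approved at 11.125%

Credit score 833 ≥ 681 (meets minimum)
Loan-to-value = 707,000/905,000 = 78.1% — pass (85% max)
Liquid reserves cover 32,890/4,445 = 7.4 months — ≥ 2 required
Employment 23 ≥ 18 months
Total monthly debts = (1,585 + 745 + 4,445 + 720 + 890) = 8,385. DTI: 8,385 ÷ 36,450 = 23%, within the 41% cap
All requirements met. Score 833 falls in the 780 or above tier → 11.125%.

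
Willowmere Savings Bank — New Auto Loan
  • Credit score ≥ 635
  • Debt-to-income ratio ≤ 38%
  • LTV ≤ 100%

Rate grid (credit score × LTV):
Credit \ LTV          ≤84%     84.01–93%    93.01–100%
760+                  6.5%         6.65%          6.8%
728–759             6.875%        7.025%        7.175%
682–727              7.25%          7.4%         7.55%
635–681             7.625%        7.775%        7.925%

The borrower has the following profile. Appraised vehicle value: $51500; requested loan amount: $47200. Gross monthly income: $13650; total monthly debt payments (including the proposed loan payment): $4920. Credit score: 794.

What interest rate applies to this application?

Credit score 794 ≥ 635; DTI: 4,920 ÷ 13,650 = 36%, within the 38% cap
LTV: 47,200 ÷ 51,500 = 91.7%, within 100% cap
Credit 794 → row 760+; LTV 91.7% → column 84.01–93%. Grid cell → 6.65%.

6.65%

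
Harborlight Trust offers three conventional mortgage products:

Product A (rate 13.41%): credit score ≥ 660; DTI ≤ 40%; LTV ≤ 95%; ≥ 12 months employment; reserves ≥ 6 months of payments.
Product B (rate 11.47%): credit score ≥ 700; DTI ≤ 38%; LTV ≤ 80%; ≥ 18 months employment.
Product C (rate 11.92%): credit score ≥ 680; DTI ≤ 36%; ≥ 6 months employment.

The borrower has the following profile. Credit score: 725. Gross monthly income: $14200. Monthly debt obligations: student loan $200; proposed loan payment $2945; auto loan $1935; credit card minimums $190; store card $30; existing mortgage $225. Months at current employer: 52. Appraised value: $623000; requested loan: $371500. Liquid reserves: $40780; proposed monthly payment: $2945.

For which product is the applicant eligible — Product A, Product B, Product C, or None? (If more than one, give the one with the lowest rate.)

Product A

Total debts = (200 + 2,945 + 1,935 + 190 + 30 + 225) = 5,525; DTI = 5,525/14,200 = 38.9%.
LTV = 371,500/623,000 = 59.6%.
Reserves = 40,780/2,945 = 13.8 months.
Product A: score 725 ≥ 660; DTI 38.9% ≤ 40%; LTV 59.6% ≤ 95%; employment 52 ≥ 12 mo; reserves 13.8 ≥ 6 mo → qualifies.
Product B: score 725 ≥ 700; DTI 38.9% > 38%; LTV 59.6% ≤ 80%; employment 52 ≥ 18 mo → does not qualify.
Product C: score 725 ≥ 680; DTI 38.9% > 36%; employment 52 ≥ 6 mo → does not qualify.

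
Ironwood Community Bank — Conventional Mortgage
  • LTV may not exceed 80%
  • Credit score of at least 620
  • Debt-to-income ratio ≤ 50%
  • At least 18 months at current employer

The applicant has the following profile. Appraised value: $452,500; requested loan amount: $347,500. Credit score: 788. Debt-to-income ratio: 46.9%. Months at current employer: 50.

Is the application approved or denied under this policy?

Approved

LTV = 347,500/452,500 = 76.8% ≤ 80%
Credit score 788 ≥ 620 (meets)
DTI 46.9% ≤ 50%
Employment 50 ≥ 18 months
All criteria satisfied.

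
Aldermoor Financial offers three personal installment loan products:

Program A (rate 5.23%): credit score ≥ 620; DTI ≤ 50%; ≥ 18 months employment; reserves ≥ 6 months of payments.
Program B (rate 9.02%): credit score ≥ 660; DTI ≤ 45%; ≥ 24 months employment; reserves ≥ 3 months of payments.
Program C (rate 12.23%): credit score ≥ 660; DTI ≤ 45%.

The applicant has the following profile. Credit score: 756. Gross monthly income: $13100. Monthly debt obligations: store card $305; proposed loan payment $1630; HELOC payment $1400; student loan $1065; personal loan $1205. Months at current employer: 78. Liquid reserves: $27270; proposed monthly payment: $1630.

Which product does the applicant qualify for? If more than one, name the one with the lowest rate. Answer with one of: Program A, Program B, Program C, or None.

Total debts = (305 + 1,630 + 1,400 + 1,065 + 1,205) = 5,605; DTI = 5,605/13,100 = 42.8%.
Reserves = 27,270/1,630 = 16.7 months.
Program A: score 756 ≥ 620; DTI 42.8% ≤ 50%; employment 78 ≥ 18 mo; reserves 16.7 ≥ 6 mo → qualifies.
Program B: score 756 ≥ 660; DTI 42.8% ≤ 45%; employment 78 ≥ 24 mo; reserves 16.7 ≥ 3 mo → qualifies.
Program C: score 756 ≥ 660; DTI 42.8% ≤ 45% → qualifies.
Qualifying: Program A, Program B, Program C. Lowest rate is 5.23% → Program A.

Program A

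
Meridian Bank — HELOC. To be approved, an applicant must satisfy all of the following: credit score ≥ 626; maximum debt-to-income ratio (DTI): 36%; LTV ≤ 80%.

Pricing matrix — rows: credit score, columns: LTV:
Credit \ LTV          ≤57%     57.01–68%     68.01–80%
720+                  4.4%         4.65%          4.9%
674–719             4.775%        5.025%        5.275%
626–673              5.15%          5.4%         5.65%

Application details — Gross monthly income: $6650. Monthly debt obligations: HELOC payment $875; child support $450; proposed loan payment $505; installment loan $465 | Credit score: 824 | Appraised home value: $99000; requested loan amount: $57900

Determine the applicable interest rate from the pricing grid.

4.65%

Credit score 824 ≥ 626; Total monthly debts = (875 + 450 + 505 + 465) = 2,295. DTI: 2,295 ÷ 6,650 = 34.5%, within the 36% cap
Loan-to-value = 57,900/99,000 = 58.5% — pass (80% max)
Row: 824 falls in 720+. Column: 58.5% falls in 57.01–68%. Rate = 4.65%.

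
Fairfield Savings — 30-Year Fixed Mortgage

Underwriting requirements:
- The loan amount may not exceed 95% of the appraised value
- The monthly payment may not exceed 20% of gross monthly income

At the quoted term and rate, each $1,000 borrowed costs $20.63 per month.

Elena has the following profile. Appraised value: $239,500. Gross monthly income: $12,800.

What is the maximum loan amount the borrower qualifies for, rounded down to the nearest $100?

$124,000

Payment cap: 20% × $12,800 = $2,560/month.
At $20.63 per $1,000, that supports 2,560/20.63 × 1,000 ≈ $124,091 → $124,000.
LTV cap: 95% × $239,500 = $227,525 → $227,500.
Binding constraint: payment-to-income.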